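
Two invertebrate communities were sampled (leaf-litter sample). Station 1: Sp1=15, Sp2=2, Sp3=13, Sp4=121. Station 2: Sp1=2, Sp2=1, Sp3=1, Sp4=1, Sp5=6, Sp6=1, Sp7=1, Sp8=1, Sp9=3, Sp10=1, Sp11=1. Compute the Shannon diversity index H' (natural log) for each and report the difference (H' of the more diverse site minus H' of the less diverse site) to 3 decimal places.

Station 1: N=151, proportions 0.09934, 0.01325, 0.08609, 0.80132, giving H' = 0.67528 (working shown to 5 dp, full precision carried).
Station 2: N=19, proportions 0.10526, 0.05263, 0.05263, 0.05263, 0.31579, 0.05263, 0.05263, 0.05263, 0.15789, 0.05263, 0.05263, giving H' = 2.13219.
Difference = |0.67528 − 2.13219| = 1.45691, i.e. 1.457 to 3 decimal places.

1.457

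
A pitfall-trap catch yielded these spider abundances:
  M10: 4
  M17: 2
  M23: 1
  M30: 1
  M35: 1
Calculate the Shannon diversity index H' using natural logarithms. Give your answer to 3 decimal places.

Total N = 4+2+1+1+1 = 9, so the proportions are 0.44444, 0.22222, 0.11111, 0.11111, 0.11111 (working shown to 5 dp, full precision carried).
Each pᵢ ln pᵢ term: 0.44444×(-0.81093)=-0.36041, 0.22222×(-1.50408)=-0.33424, 0.11111×(-2.19722)=-0.24414, 0.11111×(-2.19722)=-0.24414, 0.11111×(-2.19722)=-0.24414.
Sum = -1.42706, so H' = 1.427.

1.427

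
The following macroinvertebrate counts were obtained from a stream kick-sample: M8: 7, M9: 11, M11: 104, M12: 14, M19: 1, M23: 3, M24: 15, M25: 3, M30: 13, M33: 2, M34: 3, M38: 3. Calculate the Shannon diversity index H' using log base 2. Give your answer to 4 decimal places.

Total N = 7+11+104+14+1+3+15+3+13+2+3+3 = 179, so the proportions are 0.039106, 0.061453, 0.581006, 0.078212, 0.005587, 0.01676, 0.083799, 0.01676, 0.072626, 0.011173, 0.01676, 0.01676 (working shown to 6 dp, full precision carried).
Each pᵢ log₂ pᵢ term: 0.039106×(-4.676461)=-0.182878, 0.061453×(-4.024384)=-0.247309, 0.581006×(-0.783376)=-0.455146, 0.078212×(-3.676461)=-0.287544, 0.005587×(-7.483816)=-0.041809, 0.01676×(-5.898853)=-0.098863, 0.083799×(-3.576925)=-0.299742, 0.01676×(-5.898853)=-0.098863, 0.072626×(-3.783376)=-0.274770, 0.011173×(-6.483816)=-0.072445, 0.01676×(-5.898853)=-0.098863, 0.01676×(-5.898853)=-0.098863.
Sum = -2.257098, so H' = 2.2571.

2.2571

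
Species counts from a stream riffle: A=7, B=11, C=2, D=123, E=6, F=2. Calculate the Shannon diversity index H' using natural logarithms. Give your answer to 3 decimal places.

0.743

Total N = 7+11+2+123+6+2 = 151, so the proportions are 0.04636, 0.07285, 0.01325, 0.81457, 0.03974, 0.01325 (working shown to 5 dp, full precision carried).
Each pᵢ ln pᵢ term: 0.04636×(-3.07137)=-0.14238, 0.07285×(-2.61938)=-0.19082, 0.01325×(-4.32413)=-0.05727, 0.81457×(-0.20510)=-0.16706, 0.03974×(-3.22552)=-0.12817, 0.01325×(-4.32413)=-0.05727.
Sum = -0.74297, so H' = 0.743.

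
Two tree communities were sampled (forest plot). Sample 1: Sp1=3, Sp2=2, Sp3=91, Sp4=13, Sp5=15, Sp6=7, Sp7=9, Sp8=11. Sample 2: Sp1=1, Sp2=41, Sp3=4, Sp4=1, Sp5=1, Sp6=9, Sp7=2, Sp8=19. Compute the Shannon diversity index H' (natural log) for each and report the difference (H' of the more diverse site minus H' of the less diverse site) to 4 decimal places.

Sample 1: N=151, proportions 0.019868, 0.013245, 0.602649, 0.086093, 0.099338, 0.046358, 0.059603, 0.072848, giving H' = 1.382123 (working shown to 6 dp, full precision carried).
Sample 2: N=78, proportions 0.012821, 0.525641, 0.051282, 0.012821, 0.012821, 0.115385, 0.025641, 0.24359, giving H' = 1.345077.
Difference = |1.382123 − 1.345077| = 0.037046, i.e. 0.0370 to 4 decimal places.

0.0370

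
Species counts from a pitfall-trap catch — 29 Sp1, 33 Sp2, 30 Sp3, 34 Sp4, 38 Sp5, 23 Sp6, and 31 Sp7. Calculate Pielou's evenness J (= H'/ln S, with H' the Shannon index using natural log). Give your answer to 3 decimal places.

0.995

Total N = 29+33+30+34+38+23+31 = 218, so the proportions are 0.13303, 0.15138, 0.13761, 0.15596, 0.17431, 0.1055, 0.1422 (working shown to 5 dp, full precision carried).
H' = −Σ pᵢ ln pᵢ = −((-0.26834) + (-0.28580) + (-0.27293) + (-0.28980) + (-0.30451) + (-0.23728) + (-0.27737)) = 1.93602.
With S = 7 species, ln S = 1.94591, so J = 1.93602/1.94591 = 0.99492, i.e. 0.995 to 3 decimal places.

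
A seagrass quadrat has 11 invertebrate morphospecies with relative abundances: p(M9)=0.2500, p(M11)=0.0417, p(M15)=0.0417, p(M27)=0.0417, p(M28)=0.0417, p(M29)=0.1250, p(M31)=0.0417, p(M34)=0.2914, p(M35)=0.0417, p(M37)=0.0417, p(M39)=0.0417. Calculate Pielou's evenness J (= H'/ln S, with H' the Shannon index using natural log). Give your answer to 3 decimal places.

0.845

H' = −Σ pᵢ ln pᵢ = −((-0.34657) + (-0.13249) + (-0.13249) + (-0.13249) + (-0.13249) + (-0.25993) + (-0.13249) + (-0.35931) + (-0.13249) + (-0.13249) + (-0.13249)) = 2.02575 (working shown to 5 dp, full precision carried).
With S = 11 species, ln S = 2.39790, so J = 2.02575/2.39790 = 0.84480, i.e. 0.845 to 3 decimal places.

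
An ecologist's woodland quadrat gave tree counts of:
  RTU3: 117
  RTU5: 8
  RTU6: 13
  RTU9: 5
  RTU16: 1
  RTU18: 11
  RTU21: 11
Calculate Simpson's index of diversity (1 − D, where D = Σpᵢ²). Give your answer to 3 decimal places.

Total N = 117+8+13+5+1+11+11 = 166, so the proportions are 0.70482, 0.04819, 0.07831, 0.03012, 0.00602, 0.06627, 0.06627 (working shown to 5 dp, full precision carried).
D = 0.70482² + 0.04819² + 0.07831² + 0.03012² + 0.00602² + 0.06627² + 0.06627² = 0.49677 + 0.00232 + 0.00613 + 0.00091 + 0.00004 + 0.00439 + 0.00439 = 0.51495.
So 1 − D = 0.48505, i.e. 0.485 to 3 decimal places.

0.485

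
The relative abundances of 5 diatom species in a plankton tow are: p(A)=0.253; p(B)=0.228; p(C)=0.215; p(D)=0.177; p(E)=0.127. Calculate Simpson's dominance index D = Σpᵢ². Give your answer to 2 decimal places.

0.21

D = 0.253² + 0.228² + 0.215² + 0.177² + 0.127² = 0.0640 + 0.0520 + 0.0462 + 0.0313 + 0.0161 = 0.2097 (working shown to 4 dp, full precision carried).
To 2 decimal places, D = 0.21.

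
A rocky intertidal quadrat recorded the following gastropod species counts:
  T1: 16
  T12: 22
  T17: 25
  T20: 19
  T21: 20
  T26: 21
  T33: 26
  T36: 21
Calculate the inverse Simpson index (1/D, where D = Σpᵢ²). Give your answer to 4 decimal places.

Total N = 16+22+25+19+20+21+26+21 = 170, so the proportions are 0.09411765, 0.12941176, 0.14705882, 0.11176471, 0.11764706, 0.12352941, 0.15294118, 0.12352941 (working shown to 8 dp, full precision carried).
D = 0.09411765² + 0.12941176² + 0.14705882² + 0.11176471² + 0.11764706² + 0.12352941² + 0.15294118² + 0.12352941² = 0.00885813 + 0.01674740 + 0.02162630 + 0.01249135 + 0.01384083 + 0.01525952 + 0.02339100 + 0.01525952 = 0.12747405.
So 1/D = 7.844734, i.e. 7.8447 to 4 decimal places.

7.8447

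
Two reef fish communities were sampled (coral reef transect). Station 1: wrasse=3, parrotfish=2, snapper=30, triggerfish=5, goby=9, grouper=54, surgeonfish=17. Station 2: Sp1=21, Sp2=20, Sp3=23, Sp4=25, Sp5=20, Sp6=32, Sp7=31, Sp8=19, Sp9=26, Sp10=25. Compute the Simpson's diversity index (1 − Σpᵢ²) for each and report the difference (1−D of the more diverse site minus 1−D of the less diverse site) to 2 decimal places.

0.19

Station 1: N=120, proportions 0.025, 0.01667, 0.25, 0.04167, 0.075, 0.45, 0.14167, giving 1−D = 0.70667 (working shown to 5 dp, full precision carried).
Station 2: N=242, proportions 0.08678, 0.08264, 0.09504, 0.10331, 0.08264, 0.13223, 0.1281, 0.07851, 0.10744, 0.10331, giving 1−D = 0.89683.
Difference = |0.70667 − 0.89683| = 0.19016, i.e. 0.19 to 2 decimal places.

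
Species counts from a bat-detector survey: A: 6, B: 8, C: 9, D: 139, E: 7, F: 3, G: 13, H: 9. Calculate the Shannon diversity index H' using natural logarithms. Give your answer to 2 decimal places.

1.13

Total N = 6+8+9+139+7+3+13+9 = 194, so the proportions are 0.0309, 0.0412, 0.0464, 0.7165, 0.0361, 0.0155, 0.067, 0.0464 (working shown to 4 dp, full precision carried).
Each pᵢ ln pᵢ term: 0.0309×(-3.4761)=-0.1075, 0.0412×(-3.1884)=-0.1315, 0.0464×(-3.0706)=-0.1425, 0.7165×(-0.3334)=-0.2389, 0.0361×(-3.3219)=-0.1199, 0.0155×(-4.1692)=-0.0645, 0.067×(-2.7029)=-0.1811, 0.0464×(-3.0706)=-0.1425.
Sum = -1.1282, so H' = 1.13.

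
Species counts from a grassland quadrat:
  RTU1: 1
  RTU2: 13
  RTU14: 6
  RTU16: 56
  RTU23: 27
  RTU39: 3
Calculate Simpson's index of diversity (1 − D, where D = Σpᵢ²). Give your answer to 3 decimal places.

0.637

Total N = 1+13+6+56+27+3 = 106, so the proportions are 0.00943, 0.12264, 0.0566, 0.5283, 0.25472, 0.0283 (working shown to 5 dp, full precision carried).
D = 0.00943² + 0.12264² + 0.0566² + 0.5283² + 0.25472² + 0.0283² = 0.00009 + 0.01504 + 0.00320 + 0.27910 + 0.06488 + 0.00080 = 0.36312.
So 1 − D = 0.63688, i.e. 0.637 to 3 decimal places.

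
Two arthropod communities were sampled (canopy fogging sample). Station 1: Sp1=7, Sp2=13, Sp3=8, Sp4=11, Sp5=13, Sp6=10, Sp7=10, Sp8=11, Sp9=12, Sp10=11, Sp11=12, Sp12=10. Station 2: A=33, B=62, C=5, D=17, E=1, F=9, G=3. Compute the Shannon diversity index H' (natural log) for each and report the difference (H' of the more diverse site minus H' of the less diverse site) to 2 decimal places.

Station 1: N=128, proportions 0.05469, 0.10156, 0.0625, 0.08594, 0.10156, 0.07812, 0.07812, 0.08594, 0.09375, 0.08594, 0.09375, 0.07812, giving H' = 2.47085 (working shown to 5 dp, full precision carried).
Station 2: N=130, proportions 0.25385, 0.47692, 0.03846, 0.13077, 0.00769, 0.06923, 0.02308, giving H' = 1.40177.
Difference = |2.47085 − 1.40177| = 1.06908, i.e. 1.07 to 2 decimal places.

1.07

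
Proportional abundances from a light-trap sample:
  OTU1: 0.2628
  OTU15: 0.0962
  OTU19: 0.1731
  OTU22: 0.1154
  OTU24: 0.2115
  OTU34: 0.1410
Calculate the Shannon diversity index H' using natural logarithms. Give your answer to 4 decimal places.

1.7340

Each pᵢ ln pᵢ term (working shown to 6 dp, full precision carried): 0.2628×(-1.336362)=-0.351196, 0.0962×(-2.341326)=-0.225236, 0.1731×(-1.753886)=-0.303598, 0.1154×(-2.159351)=-0.249189, 0.2115×(-1.553530)=-0.328572, 0.141×(-1.958995)=-0.276218.
Sum = -1.734008, so H' = 1.7340.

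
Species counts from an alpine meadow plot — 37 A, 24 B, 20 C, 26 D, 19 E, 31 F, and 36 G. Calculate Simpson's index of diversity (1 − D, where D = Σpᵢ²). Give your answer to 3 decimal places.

0.849

Total N = 37+24+20+26+19+31+36 = 193, so the proportions are 0.19171, 0.12435, 0.10363, 0.13472, 0.09845, 0.16062, 0.18653 (working shown to 5 dp, full precision carried).
D = 0.19171² + 0.12435² + 0.10363² + 0.13472² + 0.09845² + 0.16062² + 0.18653² = 0.03675 + 0.01546 + 0.01074 + 0.01815 + 0.00969 + 0.02580 + 0.03479 = 0.15139.
So 1 − D = 0.84861, i.e. 0.849 to 3 decimal places.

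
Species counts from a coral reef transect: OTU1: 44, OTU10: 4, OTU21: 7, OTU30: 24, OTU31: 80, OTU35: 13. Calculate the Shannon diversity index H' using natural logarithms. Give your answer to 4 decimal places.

1.3925

Total N = 44+4+7+24+80+13 = 172, so the proportions are 0.255814, 0.023256, 0.040698, 0.139535, 0.465116, 0.075581 (working shown to 6 dp, full precision carried).
Each pᵢ ln pᵢ term: 0.255814×(-1.363305)=-0.348752, 0.023256×(-3.761200)=-0.087470, 0.040698×(-3.201584)=-0.130297, 0.139535×(-1.969441)=-0.274806, 0.465116×(-0.765468)=-0.356032, 0.075581×(-2.582545)=-0.195192.
Sum = -1.392549, so H' = 1.3925.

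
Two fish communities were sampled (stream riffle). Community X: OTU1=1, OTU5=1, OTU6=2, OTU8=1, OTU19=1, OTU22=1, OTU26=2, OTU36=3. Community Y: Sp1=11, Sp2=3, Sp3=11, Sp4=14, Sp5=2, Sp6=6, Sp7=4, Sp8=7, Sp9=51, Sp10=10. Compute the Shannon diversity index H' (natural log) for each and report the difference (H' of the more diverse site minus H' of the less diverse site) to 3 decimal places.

Community X: N=12, proportions 0.0833333, 0.0833333, 0.1666667, 0.0833333, 0.0833333, 0.0833333, 0.1666667, 0.25, giving H' = 1.9792045 (working shown to 7 dp, full precision carried).
Community Y: N=119, proportions 0.092437, 0.0252101, 0.092437, 0.1176471, 0.0168067, 0.0504202, 0.0336134, 0.0588235, 0.4285714, 0.0840336, giving H' = 1.8560252.
Difference = |1.9792045 − 1.8560252| = 0.1231793, i.e. 0.123 to 3 decimal places.

0.123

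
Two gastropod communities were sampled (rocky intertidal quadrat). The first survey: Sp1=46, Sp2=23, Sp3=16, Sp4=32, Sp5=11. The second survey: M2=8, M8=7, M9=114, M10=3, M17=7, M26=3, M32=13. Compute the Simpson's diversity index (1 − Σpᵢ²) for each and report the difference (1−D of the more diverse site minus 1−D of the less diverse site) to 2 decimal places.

0.31

The first survey: N=128, proportions 0.35938, 0.17969, 0.125, 0.25, 0.08594, giving 1−D = 0.75305 (working shown to 5 dp, full precision carried).
The second survey: N=155, proportions 0.05161, 0.04516, 0.73548, 0.01935, 0.04516, 0.01935, 0.08387, giving 1−D = 0.44454.
Difference = |0.75305 − 0.44454| = 0.30851, i.e. 0.31 to 2 decimal places.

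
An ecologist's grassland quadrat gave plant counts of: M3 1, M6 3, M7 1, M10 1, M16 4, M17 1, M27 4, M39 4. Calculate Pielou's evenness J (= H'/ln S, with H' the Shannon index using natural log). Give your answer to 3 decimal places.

0.912

Total N = 1+3+1+1+4+1+4+4 = 19, so the proportions are 0.05263, 0.15789, 0.05263, 0.05263, 0.21053, 0.05263, 0.21053, 0.21053 (working shown to 5 dp, full precision carried).
H' = −Σ pᵢ ln pᵢ = −((-0.15497) + (-0.29145) + (-0.15497) + (-0.15497) + (-0.32803) + (-0.15497) + (-0.32803) + (-0.32803)) = 1.89542.
With S = 8 species, ln S = 2.07944, so J = 1.89542/2.07944 = 0.91150, i.e. 0.912 to 3 decimal places.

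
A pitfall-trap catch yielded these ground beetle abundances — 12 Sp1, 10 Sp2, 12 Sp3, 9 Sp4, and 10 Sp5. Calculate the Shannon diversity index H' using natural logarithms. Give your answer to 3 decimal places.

1.603

Total N = 12+10+12+9+10 = 53, so the proportions are 0.22642, 0.18868, 0.22642, 0.16981, 0.18868 (working shown to 5 dp, full precision carried).
Each pᵢ ln pᵢ term: 0.22642×(-1.48539)=-0.33631, 0.18868×(-1.66771)=-0.31466, 0.22642×(-1.48539)=-0.33631, 0.16981×(-1.77307)=-0.30109, 0.18868×(-1.66771)=-0.31466.
Sum = -1.60304, so H' = 1.603.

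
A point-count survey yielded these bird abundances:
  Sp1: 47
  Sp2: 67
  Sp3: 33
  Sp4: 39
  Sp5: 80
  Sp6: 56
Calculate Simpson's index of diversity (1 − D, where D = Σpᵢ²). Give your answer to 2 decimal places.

0.82

Total N = 47+67+33+39+80+56 = 322, so the proportions are 0.146, 0.2081, 0.1025, 0.1211, 0.2484, 0.1739 (working shown to 4 dp, full precision carried).
D = 0.146² + 0.2081² + 0.1025² + 0.1211² + 0.2484² + 0.1739² = 0.0213 + 0.0433 + 0.0105 + 0.0147 + 0.0617 + 0.0302 = 0.1817.
So 1 − D = 0.8183, i.e. 0.82 to 2 decimal places.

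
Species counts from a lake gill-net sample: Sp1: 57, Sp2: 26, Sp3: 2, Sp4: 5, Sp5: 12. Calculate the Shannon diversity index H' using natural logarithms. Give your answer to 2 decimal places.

1.15

Total N = 57+26+2+5+12 = 102, so the proportions are 0.5588, 0.2549, 0.0196, 0.049, 0.1176 (working shown to 4 dp, full precision carried).
Each pᵢ ln pᵢ term: 0.5588×(-0.5819)=-0.3252, 0.2549×(-1.3669)=-0.3484, 0.0196×(-3.9318)=-0.0771, 0.049×(-3.0155)=-0.1478, 0.1176×(-2.1401)=-0.2518.
Sum = -1.1503, so H' = 1.15.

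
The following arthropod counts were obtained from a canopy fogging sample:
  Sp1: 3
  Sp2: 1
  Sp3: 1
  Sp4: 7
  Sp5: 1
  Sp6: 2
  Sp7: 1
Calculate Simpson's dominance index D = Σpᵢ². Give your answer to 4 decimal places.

0.2578

Total N = 3+1+1+7+1+2+1 = 16, so the proportions are 0.1875, 0.0625, 0.0625, 0.4375, 0.0625, 0.125, 0.0625 (working shown to 6 dp, full precision carried).
D = 0.1875² + 0.0625² + 0.0625² + 0.4375² + 0.0625² + 0.125² + 0.0625² = 0.035156 + 0.003906 + 0.003906 + 0.191406 + 0.003906 + 0.015625 + 0.003906 = 0.257812.
To 4 decimal places, D = 0.2578.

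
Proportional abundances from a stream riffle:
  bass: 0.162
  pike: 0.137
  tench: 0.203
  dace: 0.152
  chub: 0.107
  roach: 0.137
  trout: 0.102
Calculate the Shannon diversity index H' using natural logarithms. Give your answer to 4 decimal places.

Each pᵢ ln pᵢ term (working shown to 6 dp, full precision carried): 0.162×(-1.820159)=-0.294866, 0.137×(-1.987774)=-0.272325, 0.203×(-1.594549)=-0.323694, 0.152×(-1.883875)=-0.286349, 0.107×(-2.234926)=-0.239137, 0.137×(-1.987774)=-0.272325, 0.102×(-2.282782)=-0.232844.
Sum = -1.921539, so H' = 1.9215.

1.9215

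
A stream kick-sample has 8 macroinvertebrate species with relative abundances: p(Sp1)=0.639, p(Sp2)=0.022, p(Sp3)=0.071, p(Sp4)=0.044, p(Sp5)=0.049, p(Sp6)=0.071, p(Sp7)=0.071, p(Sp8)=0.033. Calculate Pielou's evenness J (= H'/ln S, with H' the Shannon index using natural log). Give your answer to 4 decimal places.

0.6402

H' = −Σ pᵢ ln pᵢ = −((-0.286177) + (-0.083968) + (-0.187800) + (-0.137437) + (-0.147781) + (-0.187800) + (-0.187800) + (-0.112571)) = 1.331334 (working shown to 6 dp, full precision carried).
With S = 8 species, ln S = 2.079442, so J = 1.331334/2.079442 = 0.640236, i.e. 0.6402 to 4 decimal places.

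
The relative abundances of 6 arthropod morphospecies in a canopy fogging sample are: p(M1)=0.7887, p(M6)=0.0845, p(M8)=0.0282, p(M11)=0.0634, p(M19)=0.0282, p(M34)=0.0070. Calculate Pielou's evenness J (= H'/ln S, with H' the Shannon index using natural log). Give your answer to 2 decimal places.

0.45

H' = −Σ pᵢ ln pᵢ = −((-0.1872) + (-0.2088) + (-0.1006) + (-0.1749) + (-0.1006) + (-0.0347)) = 0.8069 (working shown to 4 dp, full precision carried).
With S = 6 species, ln S = 1.7918, so J = 0.8069/1.7918 = 0.4503, i.e. 0.45 to 2 decimal places.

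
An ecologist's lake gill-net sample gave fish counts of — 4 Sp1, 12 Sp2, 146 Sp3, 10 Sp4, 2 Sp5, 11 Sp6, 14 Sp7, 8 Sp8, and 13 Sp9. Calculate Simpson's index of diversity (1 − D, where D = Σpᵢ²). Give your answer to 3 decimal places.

0.543

Total N = 4+12+146+10+2+11+14+8+13 = 220, so the proportions are 0.01818, 0.05455, 0.66364, 0.04545, 0.00909, 0.05, 0.06364, 0.03636, 0.05909 (working shown to 5 dp, full precision carried).
D = 0.01818² + 0.05455² + 0.66364² + 0.04545² + 0.00909² + 0.05² + 0.06364² + 0.03636² + 0.05909² = 0.00033 + 0.00298 + 0.44041 + 0.00207 + 0.00008 + 0.00250 + 0.00405 + 0.00132 + 0.00349 = 0.45723.
So 1 − D = 0.54277, i.e. 0.543 to 3 decimal places.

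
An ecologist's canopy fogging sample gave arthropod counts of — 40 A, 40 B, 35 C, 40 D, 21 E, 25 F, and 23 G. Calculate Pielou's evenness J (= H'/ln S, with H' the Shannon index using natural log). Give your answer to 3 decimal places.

Total N = 40+40+35+40+21+25+23 = 224, so the proportions are 0.17857, 0.17857, 0.15625, 0.17857, 0.09375, 0.11161, 0.10268 (working shown to 5 dp, full precision carried).
H' = −Σ pᵢ ln pᵢ = −((-0.30764) + (-0.30764) + (-0.29005) + (-0.30764) + (-0.22192) + (-0.24473) + (-0.23371)) = 1.91332.
With S = 7 species, ln S = 1.94591, so J = 1.91332/1.94591 = 0.98325, i.e. 0.983 to 3 decimal places.

0.983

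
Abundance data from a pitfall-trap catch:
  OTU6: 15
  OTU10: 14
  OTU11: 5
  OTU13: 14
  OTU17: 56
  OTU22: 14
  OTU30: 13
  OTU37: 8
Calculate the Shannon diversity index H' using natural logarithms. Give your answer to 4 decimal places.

1.8056

Total N = 15+14+5+14+56+14+13+8 = 139, so the proportions are 0.107914, 0.100719, 0.035971, 0.100719, 0.402878, 0.100719, 0.093525, 0.057554 (working shown to 6 dp, full precision carried).
Each pᵢ ln pᵢ term: 0.107914×(-2.226424)=-0.240262, 0.100719×(-2.295417)=-0.231193, 0.035971×(-3.325036)=-0.119606, 0.100719×(-2.295417)=-0.231193, 0.402878×(-0.909122)=-0.366265, 0.100719×(-2.295417)=-0.231193, 0.093525×(-2.369525)=-0.221610, 0.057554×(-2.855032)=-0.164318.
Sum = -1.805640, so H' = 1.8056.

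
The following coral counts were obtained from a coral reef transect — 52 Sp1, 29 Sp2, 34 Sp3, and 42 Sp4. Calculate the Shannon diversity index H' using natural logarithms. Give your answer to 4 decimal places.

Total N = 52+29+34+42 = 157, so the proportions are 0.33121, 0.184713, 0.216561, 0.267516 (working shown to 6 dp, full precision carried).
Each pᵢ ln pᵢ term: 0.33121×(-1.105002)=-0.365988, 0.184713×(-1.688950)=-0.311972, 0.216561×(-1.529885)=-0.331313, 0.267516×(-1.318576)=-0.352740.
Sum = -1.362012, so H' = 1.3620.

1.3620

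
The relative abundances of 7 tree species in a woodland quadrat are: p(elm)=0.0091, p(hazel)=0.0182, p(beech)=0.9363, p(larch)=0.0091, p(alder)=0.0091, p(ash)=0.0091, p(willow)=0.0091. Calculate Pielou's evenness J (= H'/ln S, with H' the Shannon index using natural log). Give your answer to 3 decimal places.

H' = −Σ pᵢ ln pᵢ = −((-0.04277) + (-0.07292) + (-0.06163) + (-0.04277) + (-0.04277) + (-0.04277) + (-0.04277)) = 0.34837 (working shown to 5 dp, full precision carried).
With S = 7 species, ln S = 1.94591, so J = 0.34837/1.94591 = 0.17903, i.e. 0.179 to 3 decimal places.

0.179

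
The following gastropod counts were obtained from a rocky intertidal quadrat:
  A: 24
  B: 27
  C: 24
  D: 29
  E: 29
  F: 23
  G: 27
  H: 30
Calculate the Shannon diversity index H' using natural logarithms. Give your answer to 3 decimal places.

Total N = 24+27+24+29+29+23+27+30 = 213, so the proportions are 0.11268, 0.12676, 0.11268, 0.13615, 0.13615, 0.10798, 0.12676, 0.14085 (working shown to 5 dp, full precision carried).
Each pᵢ ln pᵢ term: 0.11268×(-2.18324)=-0.24600, 0.12676×(-2.06546)=-0.26182, 0.11268×(-2.18324)=-0.24600, 0.13615×(-1.99400)=-0.27148, 0.13615×(-1.99400)=-0.27148, 0.10798×(-2.22580)=-0.24034, 0.12676×(-2.06546)=-0.26182, 0.14085×(-1.96009)=-0.27607.
Sum = -2.07501, so H' = 2.075.

2.075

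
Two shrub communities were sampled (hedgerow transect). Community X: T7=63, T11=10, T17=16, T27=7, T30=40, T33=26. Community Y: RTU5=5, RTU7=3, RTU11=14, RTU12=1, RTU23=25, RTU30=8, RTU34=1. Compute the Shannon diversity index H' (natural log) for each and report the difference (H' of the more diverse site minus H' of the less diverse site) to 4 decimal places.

0.0504

Community X: N=162, proportions 0.388889, 0.061728, 0.098765, 0.04321, 0.246914, 0.160494, giving H' = 1.542585 (working shown to 6 dp, full precision carried).
Community Y: N=57, proportions 0.087719, 0.052632, 0.245614, 0.017544, 0.438596, 0.140351, 0.017544, giving H' = 1.492222.
Difference = |1.542585 − 1.492222| = 0.050363, i.e. 0.0504 to 4 decimal places.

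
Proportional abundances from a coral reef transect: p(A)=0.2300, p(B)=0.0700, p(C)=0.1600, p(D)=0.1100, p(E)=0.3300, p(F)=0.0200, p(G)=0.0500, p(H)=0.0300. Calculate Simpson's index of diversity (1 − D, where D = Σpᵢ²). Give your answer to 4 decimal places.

0.7918

D = 0.23² + 0.07² + 0.16² + 0.11² + 0.33² + 0.02² + 0.05² + 0.03² = 0.052900 + 0.004900 + 0.025600 + 0.012100 + 0.108900 + 0.000400 + 0.002500 + 0.000900 = 0.208200 (working shown to 6 dp, full precision carried).
So 1 − D = 0.791800, i.e. 0.7918 to 4 decimal places.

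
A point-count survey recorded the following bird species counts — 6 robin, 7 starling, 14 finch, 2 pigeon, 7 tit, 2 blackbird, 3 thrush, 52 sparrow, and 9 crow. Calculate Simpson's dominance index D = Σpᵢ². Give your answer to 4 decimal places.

Total N = 6+7+14+2+7+2+3+52+9 = 102, so the proportions are 0.058824, 0.068627, 0.137255, 0.019608, 0.068627, 0.019608, 0.029412, 0.509804, 0.088235 (working shown to 6 dp, full precision carried).
D = 0.058824² + 0.068627² + 0.137255² + 0.019608² + 0.068627² + 0.019608² + 0.029412² + 0.509804² + 0.088235² = 0.003460 + 0.004710 + 0.018839 + 0.000384 + 0.004710 + 0.000384 + 0.000865 + 0.259900 + 0.007785 = 0.301038.
To 4 decimal places, D = 0.3010.

0.3010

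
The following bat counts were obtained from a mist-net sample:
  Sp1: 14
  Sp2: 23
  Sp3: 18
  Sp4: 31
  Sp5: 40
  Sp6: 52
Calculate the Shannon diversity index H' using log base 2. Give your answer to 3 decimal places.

Total N = 14+23+18+31+40+52 = 178, so the proportions are 0.07865, 0.12921, 0.10112, 0.17416, 0.22472, 0.29213 (working shown to 5 dp, full precision carried).
Each pᵢ log₂ pᵢ term: 0.07865×(-3.66838)=-0.28852, 0.12921×(-2.95217)=-0.38146, 0.10112×(-3.30581)=-0.33430, 0.17416×(-2.52154)=-0.43914, 0.22472×(-2.15381)=-0.48400, 0.29213×(-1.77529)=-0.51863.
Sum = -2.44605, so H' = 2.446.

2.446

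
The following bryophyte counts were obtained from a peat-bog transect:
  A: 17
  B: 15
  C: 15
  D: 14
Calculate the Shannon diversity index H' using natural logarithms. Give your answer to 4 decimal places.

1.3838

Total N = 17+15+15+14 = 61, so the proportions are 0.278689, 0.245902, 0.245902, 0.229508 (working shown to 6 dp, full precision carried).
Each pᵢ ln pᵢ term: 0.278689×(-1.277661)=-0.356069, 0.245902×(-1.402824)=-0.344957, 0.245902×(-1.402824)=-0.344957, 0.229508×(-1.471817)=-0.337794.
Sum = -1.383777, so H' = 1.3838.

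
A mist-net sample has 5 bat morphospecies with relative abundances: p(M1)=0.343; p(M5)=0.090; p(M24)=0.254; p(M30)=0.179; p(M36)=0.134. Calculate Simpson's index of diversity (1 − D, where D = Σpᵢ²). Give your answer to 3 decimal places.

0.760

D = 0.343² + 0.09² + 0.254² + 0.179² + 0.134² = 0.11765 + 0.00810 + 0.06452 + 0.03204 + 0.01796 = 0.24026 (working shown to 5 dp, full precision carried).
So 1 − D = 0.75974, i.e. 0.760 to 3 decimal places.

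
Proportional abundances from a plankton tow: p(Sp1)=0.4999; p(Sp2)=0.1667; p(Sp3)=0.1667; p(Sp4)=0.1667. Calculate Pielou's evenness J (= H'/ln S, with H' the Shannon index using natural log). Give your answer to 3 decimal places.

0.896

H' = −Σ pᵢ ln pᵢ = −((-0.34660) + (-0.29865) + (-0.29865) + (-0.29865)) = 1.24256 (working shown to 5 dp, full precision carried).
With S = 4 species, ln S = 1.38629, so J = 1.24256/1.38629 = 0.89632, i.e. 0.896 to 3 decimal places.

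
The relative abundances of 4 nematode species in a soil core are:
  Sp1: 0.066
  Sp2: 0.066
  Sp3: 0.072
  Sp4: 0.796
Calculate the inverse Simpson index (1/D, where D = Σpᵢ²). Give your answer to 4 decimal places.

1.5444

D = 0.066² + 0.066² + 0.072² + 0.796² = 0.0043560 + 0.0043560 + 0.0051840 + 0.6336160 = 0.6475120 (working shown to 7 dp, full precision carried).
So 1/D = 1.544373, i.e. 1.5444 to 4 decimal places.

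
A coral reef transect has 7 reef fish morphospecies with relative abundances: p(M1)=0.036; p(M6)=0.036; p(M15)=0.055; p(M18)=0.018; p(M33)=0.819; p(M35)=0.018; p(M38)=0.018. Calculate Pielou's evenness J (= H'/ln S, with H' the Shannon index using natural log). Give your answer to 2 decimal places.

0.40

H' = −Σ pᵢ ln pᵢ = −((-0.1197) + (-0.1197) + (-0.1595) + (-0.0723) + (-0.1635) + (-0.0723) + (-0.0723)) = 0.7793 (working shown to 4 dp, full precision carried).
With S = 7 species, ln S = 1.9459, so J = 0.7793/1.9459 = 0.4005, i.e. 0.40 to 2 decimal places.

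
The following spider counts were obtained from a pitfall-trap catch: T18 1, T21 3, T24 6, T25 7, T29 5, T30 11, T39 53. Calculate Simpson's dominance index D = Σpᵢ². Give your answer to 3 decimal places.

0.412

Total N = 1+3+6+7+5+11+53 = 86, so the proportions are 0.01163, 0.03488, 0.06977, 0.0814, 0.05814, 0.12791, 0.61628 (working shown to 5 dp, full precision carried).
D = 0.01163² + 0.03488² + 0.06977² + 0.0814² + 0.05814² + 0.12791² + 0.61628² = 0.00014 + 0.00122 + 0.00487 + 0.00663 + 0.00338 + 0.01636 + 0.37980 = 0.41239.
To 3 decimal places, D = 0.412.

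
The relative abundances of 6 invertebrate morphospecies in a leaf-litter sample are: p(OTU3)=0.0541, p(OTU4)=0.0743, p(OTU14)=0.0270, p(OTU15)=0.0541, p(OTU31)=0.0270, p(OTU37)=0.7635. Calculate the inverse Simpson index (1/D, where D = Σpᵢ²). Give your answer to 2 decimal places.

D = 0.0541² + 0.0743² + 0.027² + 0.0541² + 0.027² + 0.7635² = 0.00293 + 0.00552 + 0.00073 + 0.00293 + 0.00073 + 0.58293 = 0.59576 (working shown to 5 dp, full precision carried).
So 1/D = 1.6785, i.e. 1.68 to 2 decimal places.

1.68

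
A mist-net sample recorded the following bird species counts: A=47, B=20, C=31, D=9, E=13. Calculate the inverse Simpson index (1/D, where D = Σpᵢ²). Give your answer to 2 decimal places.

3.77

Total N = 47+20+31+9+13 = 120, so the proportions are 0.391667, 0.166667, 0.258333, 0.075, 0.108333 (working shown to 6 dp, full precision carried).
D = 0.391667² + 0.166667² + 0.258333² + 0.075² + 0.108333² = 0.153403 + 0.027778 + 0.066736 + 0.005625 + 0.011736 = 0.265278.
So 1/D = 3.7696, i.e. 3.77 to 2 decimal places.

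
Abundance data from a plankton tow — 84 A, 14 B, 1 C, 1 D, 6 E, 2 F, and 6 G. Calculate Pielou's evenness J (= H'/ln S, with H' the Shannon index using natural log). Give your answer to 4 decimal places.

0.4864

Total N = 84+14+1+1+6+2+6 = 114, so the proportions are 0.736842, 0.122807, 0.008772, 0.008772, 0.052632, 0.017544, 0.052632 (working shown to 6 dp, full precision carried).
H' = −Σ pᵢ ln pᵢ = −((-0.225018) + (-0.257544) + (-0.041546) + (-0.041546) + (-0.154970) + (-0.070931) + (-0.154970)) = 0.946525.
With S = 7 species, ln S = 1.945910, so J = 0.946525/1.945910 = 0.486417, i.e. 0.4864 to 4 decimal places.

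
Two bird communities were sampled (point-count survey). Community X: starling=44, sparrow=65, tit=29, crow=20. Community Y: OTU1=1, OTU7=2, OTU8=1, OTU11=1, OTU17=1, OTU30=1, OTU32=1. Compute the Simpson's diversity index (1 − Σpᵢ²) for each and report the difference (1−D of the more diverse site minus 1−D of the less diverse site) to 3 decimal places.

0.140

Community X: N=158, proportions 0.27848, 0.41139, 0.18354, 0.12658, giving 1−D = 0.70349 (working shown to 5 dp, full precision carried).
Community Y: N=8, proportions 0.125, 0.25, 0.125, 0.125, 0.125, 0.125, 0.125, giving 1−D = 0.84375.
Difference = |0.70349 − 0.84375| = 0.14026, i.e. 0.140 to 3 decimal places.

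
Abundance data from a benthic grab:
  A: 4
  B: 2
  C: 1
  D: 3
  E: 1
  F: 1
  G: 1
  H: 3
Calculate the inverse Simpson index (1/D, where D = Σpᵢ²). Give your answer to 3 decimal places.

Total N = 4+2+1+3+1+1+1+3 = 16, so the proportions are 0.25, 0.125, 0.0625, 0.1875, 0.0625, 0.0625, 0.0625, 0.1875 (working shown to 7 dp, full precision carried).
D = 0.25² + 0.125² + 0.0625² + 0.1875² + 0.0625² + 0.0625² + 0.0625² + 0.1875² = 0.0625000 + 0.0156250 + 0.0039062 + 0.0351562 + 0.0039062 + 0.0039062 + 0.0039062 + 0.0351562 = 0.1640625.
So 1/D = 6.09524, i.e. 6.095 to 3 decimal places.

6.095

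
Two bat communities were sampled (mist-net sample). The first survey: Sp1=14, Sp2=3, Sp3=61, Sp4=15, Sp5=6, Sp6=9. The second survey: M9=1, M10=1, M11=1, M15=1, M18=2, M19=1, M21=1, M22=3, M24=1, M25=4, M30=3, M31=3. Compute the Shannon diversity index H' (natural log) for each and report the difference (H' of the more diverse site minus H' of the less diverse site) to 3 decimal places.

0.998

The first survey: N=108, proportions 0.12963, 0.02778, 0.56481, 0.13889, 0.05556, 0.08333, giving H' = 1.32887 (working shown to 5 dp, full precision carried).
The second survey: N=22, proportions 0.04545, 0.04545, 0.04545, 0.04545, 0.09091, 0.04545, 0.04545, 0.13636, 0.04545, 0.18182, 0.13636, 0.13636, giving H' = 2.32654.
Difference = |1.32887 − 2.32654| = 0.99767, i.e. 0.998 to 3 decimal places.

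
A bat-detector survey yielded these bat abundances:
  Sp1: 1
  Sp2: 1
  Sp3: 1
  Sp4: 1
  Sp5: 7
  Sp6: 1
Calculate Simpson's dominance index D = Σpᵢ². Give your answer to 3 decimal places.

0.375

Total N = 1+1+1+1+7+1 = 12, so the proportions are 0.08333, 0.08333, 0.08333, 0.08333, 0.58333, 0.08333 (working shown to 5 dp, full precision carried).
D = 0.08333² + 0.08333² + 0.08333² + 0.08333² + 0.58333² + 0.08333² = 0.00694 + 0.00694 + 0.00694 + 0.00694 + 0.34028 + 0.00694 = 0.37500.
To 3 decimal places, D = 0.375.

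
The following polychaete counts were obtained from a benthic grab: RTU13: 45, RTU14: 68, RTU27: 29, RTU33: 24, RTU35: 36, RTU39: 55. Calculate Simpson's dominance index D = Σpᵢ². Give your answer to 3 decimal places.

0.188

Total N = 45+68+29+24+36+55 = 257, so the proportions are 0.1751, 0.26459, 0.11284, 0.09339, 0.14008, 0.21401 (working shown to 5 dp, full precision carried).
D = 0.1751² + 0.26459² + 0.11284² + 0.09339² + 0.14008² + 0.21401² = 0.03066 + 0.07001 + 0.01273 + 0.00872 + 0.01962 + 0.04580 = 0.18754.
To 3 decimal places, D = 0.188.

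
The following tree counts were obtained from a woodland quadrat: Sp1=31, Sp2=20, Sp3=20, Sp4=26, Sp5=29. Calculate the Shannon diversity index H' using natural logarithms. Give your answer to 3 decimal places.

1.593

Total N = 31+20+20+26+29 = 126, so the proportions are 0.24603, 0.15873, 0.15873, 0.20635, 0.23016 (working shown to 5 dp, full precision carried).
Each pᵢ ln pᵢ term: 0.24603×(-1.40229)=-0.34501, 0.15873×(-1.84055)=-0.29215, 0.15873×(-1.84055)=-0.29215, 0.20635×(-1.57819)=-0.32566, 0.23016×(-1.46899)=-0.33810.
Sum = -1.59307, so H' = 1.593.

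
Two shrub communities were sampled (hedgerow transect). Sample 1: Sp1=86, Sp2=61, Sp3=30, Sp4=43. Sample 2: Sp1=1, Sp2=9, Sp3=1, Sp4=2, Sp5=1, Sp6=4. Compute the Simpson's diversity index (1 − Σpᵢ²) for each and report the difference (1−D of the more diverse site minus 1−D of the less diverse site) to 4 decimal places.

Sample 1: N=220, proportions 0.390909, 0.277273, 0.136364, 0.195455, giving 1−D = 0.713512 (working shown to 6 dp, full precision carried).
Sample 2: N=18, proportions 0.055556, 0.5, 0.055556, 0.111111, 0.055556, 0.222222, giving 1−D = 0.679012.
Difference = |0.713512 − 0.679012| = 0.034500, i.e. 0.0345 to 4 decimal places.

0.0345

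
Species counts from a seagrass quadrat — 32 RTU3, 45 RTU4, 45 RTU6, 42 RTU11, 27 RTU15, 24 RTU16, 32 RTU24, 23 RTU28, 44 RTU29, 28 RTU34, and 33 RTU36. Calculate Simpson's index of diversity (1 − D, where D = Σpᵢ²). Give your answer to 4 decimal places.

0.9040

Total N = 32+45+45+42+27+24+32+23+44+28+33 = 375, so the proportions are 0.085333, 0.12, 0.12, 0.112, 0.072, 0.064, 0.085333, 0.061333, 0.117333, 0.074667, 0.088 (working shown to 6 dp, full precision carried).
D = 0.085333² + 0.12² + 0.12² + 0.112² + 0.072² + 0.064² + 0.085333² + 0.061333² + 0.117333² + 0.074667² + 0.088² = 0.007282 + 0.014400 + 0.014400 + 0.012544 + 0.005184 + 0.004096 + 0.007282 + 0.003762 + 0.013767 + 0.005575 + 0.007744 = 0.096036.
So 1 − D = 0.903964, i.e. 0.9040 to 4 decimal places.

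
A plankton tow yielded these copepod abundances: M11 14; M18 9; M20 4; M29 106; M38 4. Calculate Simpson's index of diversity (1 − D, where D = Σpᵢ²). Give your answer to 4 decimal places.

0.3849

Total N = 14+9+4+106+4 = 137, so the proportions are 0.10219, 0.065693, 0.029197, 0.773723, 0.029197 (working shown to 6 dp, full precision carried).
D = 0.10219² + 0.065693² + 0.029197² + 0.773723² + 0.029197² = 0.010443 + 0.004316 + 0.000852 + 0.598647 + 0.000852 = 0.615110.
So 1 − D = 0.384890, i.e. 0.3849 to 4 decimal places.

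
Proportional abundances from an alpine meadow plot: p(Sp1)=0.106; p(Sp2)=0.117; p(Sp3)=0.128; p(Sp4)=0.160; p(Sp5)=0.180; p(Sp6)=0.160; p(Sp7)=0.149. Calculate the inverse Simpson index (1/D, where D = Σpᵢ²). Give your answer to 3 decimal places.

6.798

D = 0.106² + 0.117² + 0.128² + 0.16² + 0.18² + 0.16² + 0.149² = 0.0112360 + 0.0136890 + 0.0163840 + 0.0256000 + 0.0324000 + 0.0256000 + 0.0222010 = 0.1471100 (working shown to 7 dp, full precision carried).
So 1/D = 6.79763, i.e. 6.798 to 3 decimal places.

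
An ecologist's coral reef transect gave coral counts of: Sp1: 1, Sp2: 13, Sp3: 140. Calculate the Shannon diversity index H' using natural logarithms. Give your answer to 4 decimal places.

0.3280

Total N = 1+13+140 = 154, so the proportions are 0.006494, 0.084416, 0.909091 (working shown to 6 dp, full precision carried).
Each pᵢ ln pᵢ term: 0.006494×(-5.036953)=-0.032707, 0.084416×(-2.472003)=-0.208676, 0.909091×(-0.095310)=-0.086646.
Sum = -0.328029, so H' = 0.3280.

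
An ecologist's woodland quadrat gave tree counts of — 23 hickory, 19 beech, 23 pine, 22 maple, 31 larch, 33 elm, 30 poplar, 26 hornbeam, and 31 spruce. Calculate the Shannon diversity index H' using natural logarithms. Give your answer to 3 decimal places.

2.181

Total N = 23+19+23+22+31+33+30+26+31 = 238, so the proportions are 0.09664, 0.07983, 0.09664, 0.09244, 0.13025, 0.13866, 0.12605, 0.10924, 0.13025 (working shown to 5 dp, full precision carried).
Each pᵢ ln pᵢ term: 0.09664×(-2.33678)=-0.22582, 0.07983×(-2.52783)=-0.20180, 0.09664×(-2.33678)=-0.22582, 0.09244×(-2.38123)=-0.22011, 0.13025×(-2.03828)=-0.26549, 0.13866×(-1.97576)=-0.27395, 0.12605×(-2.07107)=-0.26106, 0.10924×(-2.21417)=-0.24188, 0.13025×(-2.03828)=-0.26549.
Sum = -2.18144, so H' = 2.181.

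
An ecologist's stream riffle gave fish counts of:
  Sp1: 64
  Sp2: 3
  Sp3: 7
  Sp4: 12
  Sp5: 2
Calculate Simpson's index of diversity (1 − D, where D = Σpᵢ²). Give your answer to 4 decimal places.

Total N = 64+3+7+12+2 = 88, so the proportions are 0.727273, 0.034091, 0.079545, 0.136364, 0.022727 (working shown to 6 dp, full precision carried).
D = 0.727273² + 0.034091² + 0.079545² + 0.136364² + 0.022727² = 0.528926 + 0.001162 + 0.006327 + 0.018595 + 0.000517 = 0.555527.
So 1 − D = 0.444473, i.e. 0.4445 to 4 decimal places.

0.4445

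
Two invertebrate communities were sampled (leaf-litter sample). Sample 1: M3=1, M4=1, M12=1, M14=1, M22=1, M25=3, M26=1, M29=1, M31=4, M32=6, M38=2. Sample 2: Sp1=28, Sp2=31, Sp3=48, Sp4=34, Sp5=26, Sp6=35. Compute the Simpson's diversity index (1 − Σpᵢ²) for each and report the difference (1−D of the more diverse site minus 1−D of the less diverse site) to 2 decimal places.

0.03

Sample 1: N=22, proportions 0.04545, 0.04545, 0.04545, 0.04545, 0.04545, 0.13636, 0.04545, 0.04545, 0.18182, 0.27273, 0.09091, giving 1−D = 0.85124 (working shown to 5 dp, full precision carried).
Sample 2: N=202, proportions 0.13861, 0.15347, 0.23762, 0.16832, 0.12871, 0.17327, giving 1−D = 0.82585.
Difference = |0.85124 − 0.82585| = 0.02539, i.e. 0.03 to 2 decimal places.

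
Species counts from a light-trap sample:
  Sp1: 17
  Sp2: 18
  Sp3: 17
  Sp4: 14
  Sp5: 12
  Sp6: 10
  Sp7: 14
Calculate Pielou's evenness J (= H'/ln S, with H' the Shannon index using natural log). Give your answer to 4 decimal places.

0.9908

Total N = 17+18+17+14+12+10+14 = 102, so the proportions are 0.166667, 0.176471, 0.166667, 0.137255, 0.117647, 0.098039, 0.137255 (working shown to 6 dp, full precision carried).
H' = −Σ pᵢ ln pᵢ = −((-0.298627) + (-0.306106) + (-0.298627) + (-0.272577) + (-0.251772) + (-0.227685) + (-0.272577)) = 1.927970.
With S = 7 species, ln S = 1.945910, so J = 1.927970/1.945910 = 0.990781, i.e. 0.9908 to 4 decimal places.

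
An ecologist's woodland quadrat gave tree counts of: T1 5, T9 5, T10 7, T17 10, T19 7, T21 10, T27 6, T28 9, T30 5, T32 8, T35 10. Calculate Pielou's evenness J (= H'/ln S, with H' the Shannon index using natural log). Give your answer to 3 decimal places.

0.985

Total N = 5+5+7+10+7+10+6+9+5+8+10 = 82, so the proportions are 0.06098, 0.06098, 0.08537, 0.12195, 0.08537, 0.12195, 0.07317, 0.10976, 0.06098, 0.09756, 0.12195 (working shown to 5 dp, full precision carried).
H' = −Σ pᵢ ln pᵢ = −((-0.17057) + (-0.17057) + (-0.21007) + (-0.25660) + (-0.21007) + (-0.25660) + (-0.19134) + (-0.24251) + (-0.17057) + (-0.22705) + (-0.25660)) = 2.36254.
With S = 11 species, ln S = 2.39790, so J = 2.36254/2.39790 = 0.98525, i.e. 0.985 to 3 decimal places.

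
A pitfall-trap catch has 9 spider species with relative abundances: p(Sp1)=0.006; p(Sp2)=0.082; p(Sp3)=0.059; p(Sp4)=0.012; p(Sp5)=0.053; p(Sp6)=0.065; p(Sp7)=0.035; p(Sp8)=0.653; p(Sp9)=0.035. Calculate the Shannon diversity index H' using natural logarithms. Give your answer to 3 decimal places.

Each pᵢ ln pᵢ term (working shown to 5 dp, full precision carried): 0.006×(-5.11600)=-0.03070, 0.082×(-2.50104)=-0.20508, 0.059×(-2.83022)=-0.16698, 0.012×(-4.42285)=-0.05307, 0.053×(-2.93746)=-0.15569, 0.065×(-2.73337)=-0.17767, 0.035×(-3.35241)=-0.11733, 0.653×(-0.42618)=-0.27829, 0.035×(-3.35241)=-0.11733.
Sum = -1.30216, so H' = 1.302.

1.302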